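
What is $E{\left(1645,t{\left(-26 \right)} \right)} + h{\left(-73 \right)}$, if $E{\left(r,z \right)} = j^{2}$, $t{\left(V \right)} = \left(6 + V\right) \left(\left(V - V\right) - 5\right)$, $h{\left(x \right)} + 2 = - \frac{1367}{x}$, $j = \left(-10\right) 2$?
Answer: $\frac{30421}{73} \approx 416.73$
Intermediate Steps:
$j = -20$
$h{\left(x \right)} = -2 - \frac{1367}{x}$
$t{\left(V \right)} = -30 - 5 V$ ($t{\left(V \right)} = \left(6 + V\right) \left(0 - 5\right) = \left(6 + V\right) \left(-5\right) = -30 - 5 V$)
$E{\left(r,z \right)} = 400$ ($E{\left(r,z \right)} = \left(-20\right)^{2} = 400$)
$E{\left(1645,t{\left(-26 \right)} \right)} + h{\left(-73 \right)} = 400 - \left(2 + \frac{1367}{-73}\right) = 400 - - \frac{1221}{73} = 400 + \left(-2 + \frac{1367}{73}\right) = 400 + \frac{1221}{73} = \frac{30421}{73}$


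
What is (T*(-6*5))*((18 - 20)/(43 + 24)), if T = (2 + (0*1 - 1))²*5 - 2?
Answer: 180/67 ≈ 2.6866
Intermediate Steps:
T = 3 (T = (2 + (0 - 1))²*5 - 2 = (2 - 1)²*5 - 2 = 1²*5 - 2 = 1*5 - 2 = 5 - 2 = 3)
(T*(-6*5))*((18 - 20)/(43 + 24)) = (3*(-6*5))*((18 - 20)/(43 + 24)) = (3*(-30))*(-2/67) = -(-180)/67 = -90*(-2/67) = 180/67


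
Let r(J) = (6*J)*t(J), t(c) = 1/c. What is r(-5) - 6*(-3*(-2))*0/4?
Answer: 6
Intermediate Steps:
t(c) = 1/c
r(J) = 6 (r(J) = (6*J)/J = 6)
r(-5) - 6*(-3*(-2))*0/4 = 6 - 6*(-3*(-2))*0/4 = 6 - 36*0*(¼) = 6 - 36*0 = 6 - 6*0 = 6 + 0 = 6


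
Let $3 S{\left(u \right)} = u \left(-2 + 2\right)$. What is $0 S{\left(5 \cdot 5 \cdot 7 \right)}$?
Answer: $0$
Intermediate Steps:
$S{\left(u \right)} = 0$ ($S{\left(u \right)} = \frac{u \left(-2 + 2\right)}{3} = \frac{u 0}{3} = \frac{1}{3} \cdot 0 = 0$)
$0 S{\left(5 \cdot 5 \cdot 7 \right)} = 0 \cdot 0 = 0$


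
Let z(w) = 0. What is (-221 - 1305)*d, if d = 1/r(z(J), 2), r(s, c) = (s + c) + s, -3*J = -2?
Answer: -763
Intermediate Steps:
J = 2/3 (J = -1/3*(-2) = 2/3 ≈ 0.66667)
r(s, c) = c + 2*s (r(s, c) = (c + s) + s = c + 2*s)
d = 1/2 (d = 1/(2 + 2*0) = 1/(2 + 0) = 1/2 ≈ 0.50000)
(-221 - 1305)*d = (-221 - 1305)*(1/2) = -1526*1/2 = -763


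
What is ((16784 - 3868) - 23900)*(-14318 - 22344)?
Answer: 402695408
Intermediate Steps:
((16784 - 3868) - 23900)*(-14318 - 22344) = (12916 - 23900)*(-36662) = -10984*(-36662) = 402695408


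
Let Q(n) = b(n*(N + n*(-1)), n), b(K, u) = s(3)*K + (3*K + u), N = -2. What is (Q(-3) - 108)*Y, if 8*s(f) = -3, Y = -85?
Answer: 80835/8 ≈ 10104.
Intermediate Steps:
s(f) = -3/8 (s(f) = (⅛)*(-3) = -3/8)
b(K, u) = u + 21*K/8 (b(K, u) = -3*K/8 + (3*K + u) = -3*K/8 + (u + 3*K) = u + 21*K/8)
Q(n) = n + 21*n*(-2 - n)/8 (Q(n) = n + 21*(n*(-2 + n*(-1)))/8 = n + 21*(n*(-2 - n))/8 = n + 21*n*(-2 - n)/8)
(Q(-3) - 108)*Y = ((⅛)*(-3)*(-34 - 21*(-3)) - 108)*(-85) = ((⅛)*(-3)*(-34 + 63) - 108)*(-85) = ((⅛)*(-3)*29 - 108)*(-85) = (-87/8 - 108)*(-85) = -951/8*(-85) = 80835/8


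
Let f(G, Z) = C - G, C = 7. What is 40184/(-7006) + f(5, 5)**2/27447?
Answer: -551451112/96146841 ≈ -5.7355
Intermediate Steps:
f(G, Z) = 7 - G
40184/(-7006) + f(5, 5)**2/27447 = 40184/(-7006) + (7 - 1*5)**2/27447 = 40184*(-1/7006) + (7 - 5)**2*(1/27447) = -20092/3503 + 2**2*(1/27447) = -20092/3503 + 4*(1/27447) = -20092/3503 + 4/27447 = -551451112/96146841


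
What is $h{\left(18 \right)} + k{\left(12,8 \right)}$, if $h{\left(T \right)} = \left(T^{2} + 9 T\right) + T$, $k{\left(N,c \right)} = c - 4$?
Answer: $508$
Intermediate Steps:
$k{\left(N,c \right)} = -4 + c$ ($k{\left(N,c \right)} = c - 4 = -4 + c$)
$h{\left(T \right)} = T^{2} + 10 T$
$h{\left(18 \right)} + k{\left(12,8 \right)} = 18 \left(10 + 18\right) + \left(-4 + 8\right) = 18 \cdot 28 + 4 = 504 + 4 = 508$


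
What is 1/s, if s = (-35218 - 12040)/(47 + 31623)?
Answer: -15835/23629 ≈ -0.67015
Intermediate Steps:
s = -23629/15835 (s = -47258/31670 = -47258*1/31670 = -23629/15835 ≈ -1.4922)
1/s = 1/(-23629/15835) = -15835/23629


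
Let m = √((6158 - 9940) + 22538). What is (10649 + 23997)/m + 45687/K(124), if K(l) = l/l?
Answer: 45687 + 17323*√521/1563 ≈ 45940.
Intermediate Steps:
K(l) = 1
m = 6*√521 (m = √(-3782 + 22538) = √18756 = 6*√521 ≈ 136.95)
(10649 + 23997)/m + 45687/K(124) = (10649 + 23997)/((6*√521)) + 45687/1 = 34646*(√521/3126) + 45687*1 = 17323*√521/1563 + 45687 = 45687 + 17323*√521/1563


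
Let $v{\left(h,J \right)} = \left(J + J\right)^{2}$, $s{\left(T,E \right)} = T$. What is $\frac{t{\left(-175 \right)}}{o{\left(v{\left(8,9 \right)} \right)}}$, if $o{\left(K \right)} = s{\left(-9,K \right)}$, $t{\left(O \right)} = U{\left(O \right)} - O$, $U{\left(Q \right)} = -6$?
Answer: $- \frac{169}{9} \approx -18.778$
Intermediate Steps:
$t{\left(O \right)} = -6 - O$
$v{\left(h,J \right)} = 4 J^{2}$ ($v{\left(h,J \right)} = \left(2 J\right)^{2} = 4 J^{2}$)
$o{\left(K \right)} = -9$
$\frac{t{\left(-175 \right)}}{o{\left(v{\left(8,9 \right)} \right)}} = \frac{-6 - -175}{-9} = \left(-6 + 175\right) \left(- \frac{1}{9}\right) = 169 \left(- \frac{1}{9}\right) = - \frac{169}{9}$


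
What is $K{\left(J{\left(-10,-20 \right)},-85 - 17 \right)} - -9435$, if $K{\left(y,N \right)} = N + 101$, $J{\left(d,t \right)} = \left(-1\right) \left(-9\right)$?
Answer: $9434$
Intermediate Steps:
$J{\left(d,t \right)} = 9$
$K{\left(y,N \right)} = 101 + N$
$K{\left(J{\left(-10,-20 \right)},-85 - 17 \right)} - -9435 = \left(101 - 102\right) - -9435 = \left(101 - 102\right) + 9435 = -1 + 9435 = 9434$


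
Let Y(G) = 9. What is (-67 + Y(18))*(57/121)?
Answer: -3306/121 ≈ -27.322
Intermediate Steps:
(-67 + Y(18))*(57/121) = (-67 + 9)*(57/121) = -3306/121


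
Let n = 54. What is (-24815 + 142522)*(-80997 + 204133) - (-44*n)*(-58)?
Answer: 14493831344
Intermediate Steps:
(-24815 + 142522)*(-80997 + 204133) - (-44*n)*(-58) = (-24815 + 142522)*(-80997 + 204133) - (-44*54)*(-58) = 117707*123136 - (-2376)*(-58) = 14493969152 - 1*137808 = 14493969152 - 137808 = 14493831344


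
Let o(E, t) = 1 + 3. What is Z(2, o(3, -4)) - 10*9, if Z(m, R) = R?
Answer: -86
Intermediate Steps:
o(E, t) = 4
Z(2, o(3, -4)) - 10*9 = 4 - 10*9 = 4 - 90 = -86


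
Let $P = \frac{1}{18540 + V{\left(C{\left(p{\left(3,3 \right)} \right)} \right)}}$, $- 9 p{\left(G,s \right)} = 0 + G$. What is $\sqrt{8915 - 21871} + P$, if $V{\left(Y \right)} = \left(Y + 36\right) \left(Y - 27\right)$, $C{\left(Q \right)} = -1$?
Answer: $\frac{1}{17560} + 2 i \sqrt{3239} \approx 5.6948 \cdot 10^{-5} + 113.82 i$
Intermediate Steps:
$p{\left(G,s \right)} = - \frac{G}{9}$ ($p{\left(G,s \right)} = - \frac{0 + G}{9} = - \frac{G}{9}$)
$V{\left(Y \right)} = \left(-27 + Y\right) \left(36 + Y\right)$ ($V{\left(Y \right)} = \left(36 + Y\right) \left(-27 + Y\right) = \left(-27 + Y\right) \left(36 + Y\right)$)
$P = \frac{1}{17560}$ ($P = \frac{1}{18540 + \left(-972 + \left(-1\right)^{2} + 9 \left(-1\right)\right)} = \frac{1}{18540 - 980} = \frac{1}{17560} \approx 5.6948 \cdot 10^{-5}$)
$\sqrt{8915 - 21871} + P = \sqrt{8915 - 21871} + \frac{1}{17560} = \sqrt{-12956} + \frac{1}{17560} = 2 i \sqrt{3239} + \frac{1}{17560} = \frac{1}{17560} + 2 i \sqrt{3239}$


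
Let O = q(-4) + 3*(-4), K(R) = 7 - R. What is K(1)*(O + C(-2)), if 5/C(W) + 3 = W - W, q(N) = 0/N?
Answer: -82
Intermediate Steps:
q(N) = 0
C(W) = -5/3 (C(W) = 5/(-3 + (W - W)) = 5/(-3 + 0) = 5/(-3) = 5*(-⅓) = -5/3)
O = -12 (O = 0 + 3*(-4) = 0 - 12 = -12)
K(1)*(O + C(-2)) = (7 - 1*1)*(-12 - 5/3) = (7 - 1)*(-41/3) = 6*(-41/3) = -82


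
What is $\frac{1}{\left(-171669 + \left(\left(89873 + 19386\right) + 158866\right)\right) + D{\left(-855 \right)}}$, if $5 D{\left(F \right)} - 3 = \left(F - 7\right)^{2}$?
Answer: $\frac{5}{1225327} \approx 4.0805 \cdot 10^{-6}$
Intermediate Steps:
$D{\left(F \right)} = \frac{3}{5} + \frac{\left(-7 + F\right)^{2}}{5}$ ($D{\left(F \right)} = \frac{3}{5} + \frac{\left(F - 7\right)^{2}}{5} = \frac{3}{5} + \frac{\left(-7 + F\right)^{2}}{5}$)
$\frac{1}{\left(-171669 + \left(\left(89873 + 19386\right) + 158866\right)\right) + D{\left(-855 \right)}} = \frac{1}{\left(-171669 + \left(\left(89873 + 19386\right) + 158866\right)\right) + \left(\frac{3}{5} + \frac{\left(-7 - 855\right)^{2}}{5}\right)} = \frac{1}{\left(-171669 + \left(109259 + 158866\right)\right) + \left(\frac{3}{5} + \frac{\left(-862\right)^{2}}{5}\right)} = \frac{1}{\left(-171669 + 268125\right) + \left(\frac{3}{5} + \frac{1}{5} \cdot 743044\right)} = \frac{1}{96456 + \left(\frac{3}{5} + \frac{743044}{5}\right)} = \frac{1}{96456 + \frac{743047}{5}} = \frac{1}{\frac{1225327}{5}} = \frac{5}{1225327}$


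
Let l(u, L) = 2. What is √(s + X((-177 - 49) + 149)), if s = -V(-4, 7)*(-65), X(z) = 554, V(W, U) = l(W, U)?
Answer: 6*√19 ≈ 26.153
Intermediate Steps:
V(W, U) = 2
s = 130 (s = -1*2*(-65) = -2*(-65) = 130)
√(s + X((-177 - 49) + 149)) = √(130 + 554) = √684 = 6*√19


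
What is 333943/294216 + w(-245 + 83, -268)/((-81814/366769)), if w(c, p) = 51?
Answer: -2738026750351/12035493912 ≈ -227.50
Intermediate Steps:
333943/294216 + w(-245 + 83, -268)/((-81814/366769)) = 333943/294216 + 51/((-81814/366769)) = 333943*(1/294216) + 51/((-81814*1/366769)) = 333943/294216 + 51/(-81814/366769) = 333943/294216 + 51*(-366769/81814) = 333943/294216 - 18705219/81814 = -2738026750351/12035493912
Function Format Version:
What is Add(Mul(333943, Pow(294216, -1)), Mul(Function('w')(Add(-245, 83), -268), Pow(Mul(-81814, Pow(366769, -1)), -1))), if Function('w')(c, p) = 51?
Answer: Rational(-2738026750351, 12035493912) ≈ -227.50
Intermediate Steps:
Add(Mul(333943, Pow(294216, -1)), Mul(Function('w')(Add(-245, 83), -268), Pow(Mul(-81814, Pow(366769, -1)), -1))) = Add(Mul(333943, Pow(294216, -1)), Mul(51, Pow(Mul(-81814, Pow(366769, -1)), -1))) = Add(Mul(333943, Rational(1, 294216)), Mul(51, Pow(Mul(-81814, Rational(1, 366769)), -1))) = Add(Rational(333943, 294216), Mul(51, Pow(Rational(-81814, 366769), -1))) = Add(Rational(333943, 294216), Mul(51, Rational(-366769, 81814))) = Add(Rational(333943, 294216), Rational(-18705219, 81814)) = Rational(-2738026750351, 12035493912)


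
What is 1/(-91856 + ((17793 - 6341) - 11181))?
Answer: -1/91585 ≈ -1.0919e-5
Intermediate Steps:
1/(-91856 + ((17793 - 6341) - 11181)) = 1/(-91856 + (11452 - 11181)) = 1/(-91856 + 271) = 1/(-91585) = -1/91585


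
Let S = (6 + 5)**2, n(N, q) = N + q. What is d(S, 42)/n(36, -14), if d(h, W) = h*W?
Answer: 231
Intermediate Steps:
S = 121 (S = 11**2 = 121)
d(h, W) = W*h
d(S, 42)/n(36, -14) = (42*121)/(36 - 14) = 5082/22 = 5082*(1/22) = 231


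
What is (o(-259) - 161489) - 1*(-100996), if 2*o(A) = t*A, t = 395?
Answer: -223291/2 ≈ -1.1165e+5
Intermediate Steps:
o(A) = 395*A/2 (o(A) = (395*A)/2 = 395*A/2)
(o(-259) - 161489) - 1*(-100996) = ((395/2)*(-259) - 161489) - 1*(-100996) = (-102305/2 - 161489) + 100996 = -425283/2 + 100996 = -223291/2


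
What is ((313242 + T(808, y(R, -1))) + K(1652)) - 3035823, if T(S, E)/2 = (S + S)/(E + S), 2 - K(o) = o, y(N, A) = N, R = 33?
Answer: -2291075039/841 ≈ -2.7242e+6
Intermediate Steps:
K(o) = 2 - o
T(S, E) = 4*S/(E + S) (T(S, E) = 2*((S + S)/(E + S)) = 2*((2*S)/(E + S)) = 2*(2*S/(E + S)) = 4*S/(E + S))
((313242 + T(808, y(R, -1))) + K(1652)) - 3035823 = ((313242 + 4*808/(33 + 808)) + (2 - 1*1652)) - 3035823 = ((313242 + 4*808/841) + (2 - 1652)) - 3035823 = ((313242 + 4*808*(1/841)) - 1650) - 3035823 = ((313242 + 3232/841) - 1650) - 3035823 = (263439754/841 - 1650) - 3035823 = 262052104/841 - 3035823 = -2291075039/841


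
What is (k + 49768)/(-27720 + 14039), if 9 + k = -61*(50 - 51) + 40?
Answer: -49860/13681 ≈ -3.6445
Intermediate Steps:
k = 92 (k = -9 + (-61*(50 - 51) + 40) = -9 + (-61*(-1) + 40) = -9 + (61 + 40) = -9 + 101 = 92)
(k + 49768)/(-27720 + 14039) = (92 + 49768)/(-27720 + 14039) = 49860/(-13681) = 49860*(-1/13681) = -49860/13681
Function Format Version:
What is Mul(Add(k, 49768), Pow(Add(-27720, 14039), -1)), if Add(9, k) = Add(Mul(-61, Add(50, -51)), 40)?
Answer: Rational(-49860, 13681) ≈ -3.6445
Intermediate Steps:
k = 92 (k = Add(-9, Add(Mul(-61, Add(50, -51)), 40)) = Add(-9, Add(Mul(-61, -1), 40)) = Add(-9, Add(61, 40)) = Add(-9, 101) = 92)
Mul(Add(k, 49768), Pow(Add(-27720, 14039), -1)) = Mul(Add(92, 49768), Pow(Add(-27720, 14039), -1)) = Mul(49860, Pow(-13681, -1)) = Mul(49860, Rational(-1, 13681)) = Rational(-49860, 13681)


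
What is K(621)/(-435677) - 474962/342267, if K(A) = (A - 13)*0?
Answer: -474962/342267 ≈ -1.3877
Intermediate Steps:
K(A) = 0 (K(A) = (-13 + A)*0 = 0)
K(621)/(-435677) - 474962/342267 = 0/(-435677) - 474962/342267 = 0*(-1/435677) - 474962*1/342267 = 0 - 474962/342267 = -474962/342267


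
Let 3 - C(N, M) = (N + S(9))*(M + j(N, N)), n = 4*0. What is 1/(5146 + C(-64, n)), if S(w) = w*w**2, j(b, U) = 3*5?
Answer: -1/4826 ≈ -0.00020721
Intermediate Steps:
n = 0
j(b, U) = 15
S(w) = w**3
C(N, M) = 3 - (15 + M)*(729 + N) (C(N, M) = 3 - (N + 9**3)*(M + 15) = 3 - (N + 729)*(15 + M) = 3 - (729 + N)*(15 + M) = 3 - (15 + M)*(729 + N))
1/(5146 + C(-64, n)) = 1/(5146 + (-10932 - 729*0 - 15*(-64) - 1*0*(-64))) = 1/(5146 + (-10932 + 0 + 960 + 0)) = 1/(5146 - 9972) = 1/(-4826) = -1/4826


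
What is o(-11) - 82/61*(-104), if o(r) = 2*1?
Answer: 8650/61 ≈ 141.80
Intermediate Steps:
o(r) = 2
o(-11) - 82/61*(-104) = 2 - 82/61*(-104) = 2 + 8528/61 = 8650/61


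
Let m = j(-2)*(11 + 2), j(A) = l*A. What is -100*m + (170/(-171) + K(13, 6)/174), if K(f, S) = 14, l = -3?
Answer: -38684731/4959 ≈ -7800.9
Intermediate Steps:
j(A) = -3*A
m = 78 (m = (-3*(-2))*(11 + 2) = 6*13 = 78)
-100*m + (170/(-171) + K(13, 6)/174) = -100*78 + (170/(-171) + 14/174) = -7800 + (170*(-1/171) + 14*(1/174)) = -7800 + (-170/171 + 7/87) = -7800 - 4531/4959 = -38684731/4959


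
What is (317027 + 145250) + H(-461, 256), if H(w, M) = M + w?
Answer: 462072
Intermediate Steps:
(317027 + 145250) + H(-461, 256) = (317027 + 145250) + (256 - 461) = 462277 - 205 = 462072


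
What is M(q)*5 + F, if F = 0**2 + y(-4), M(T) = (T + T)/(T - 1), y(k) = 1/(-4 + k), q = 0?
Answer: -1/8 ≈ -0.12500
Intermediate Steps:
M(T) = 2*T/(-1 + T) (M(T) = (2*T)/(-1 + T) = 2*T/(-1 + T))
F = -1/8 (F = 0**2 + 1/(-4 - 4) = 0 + 1/(-8) = 0 - 1/8 = -1/8 ≈ -0.12500)
M(q)*5 + F = (2*0/(-1 + 0))*5 - 1/8 = (2*0/(-1))*5 - 1/8 = (2*0*(-1))*5 - 1/8 = 0*5 - 1/8 = 0 - 1/8 = -1/8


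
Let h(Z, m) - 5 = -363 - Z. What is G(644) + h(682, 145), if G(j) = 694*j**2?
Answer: 287825744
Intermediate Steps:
h(Z, m) = -358 - Z (h(Z, m) = 5 + (-363 - Z) = -358 - Z)
G(644) + h(682, 145) = 694*644**2 + (-358 - 1*682) = 694*414736 + (-358 - 682) = 287826784 - 1040 = 287825744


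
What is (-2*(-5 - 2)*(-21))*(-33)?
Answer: 9702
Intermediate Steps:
(-2*(-5 - 2)*(-21))*(-33) = (-2*(-7)*(-21))*(-33) = (14*(-21))*(-33) = -294*(-33) = 9702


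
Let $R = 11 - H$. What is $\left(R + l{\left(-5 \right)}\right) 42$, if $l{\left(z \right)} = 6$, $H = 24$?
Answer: $-294$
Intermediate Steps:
$R = -13$ ($R = 11 - 24 = -13$)
$\left(R + l{\left(-5 \right)}\right) 42 = \left(-13 + 6\right) 42 = \left(-7\right) 42 = -294$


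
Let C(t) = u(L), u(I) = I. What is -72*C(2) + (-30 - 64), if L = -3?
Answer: 122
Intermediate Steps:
C(t) = -3
-72*C(2) + (-30 - 64) = -72*(-3) + (-30 - 64) = 216 - 94 = 122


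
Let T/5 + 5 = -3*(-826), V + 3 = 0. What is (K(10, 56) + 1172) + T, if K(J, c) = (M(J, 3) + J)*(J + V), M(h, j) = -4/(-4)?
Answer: 13614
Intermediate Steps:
V = -3 (V = -3 + 0 = -3)
M(h, j) = 1 (M(h, j) = -4*(-1/4) = 1)
K(J, c) = (1 + J)*(-3 + J) (K(J, c) = (1 + J)*(J - 3) = (1 + J)*(-3 + J))
T = 12365 (T = -25 + 5*(-3*(-826)) = -25 + 5*2478 = -25 + 12390 = 12365)
(K(10, 56) + 1172) + T = ((-3 + 10**2 - 2*10) + 1172) + 12365 = ((-3 + 100 - 20) + 1172) + 12365 = (77 + 1172) + 12365 = 1249 + 12365 = 13614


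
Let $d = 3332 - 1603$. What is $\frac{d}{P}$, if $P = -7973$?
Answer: $- \frac{247}{1139} \approx -0.21686$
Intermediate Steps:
$d = 1729$
$\frac{d}{P} = \frac{1729}{-7973} = 1729 \left(- \frac{1}{7973}\right) = - \frac{247}{1139}$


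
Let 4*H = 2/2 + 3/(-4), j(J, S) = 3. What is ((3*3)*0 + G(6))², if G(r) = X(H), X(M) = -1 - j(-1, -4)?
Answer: 16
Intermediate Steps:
H = 1/16 (H = (2/2 + 3/(-4))/4 = (2*(½) + 3*(-¼))/4 = (1 - ¾)/4 = (¼)*(¼) = 1/16 ≈ 0.062500)
X(M) = -4 (X(M) = -1 - 1*3 = -1 - 3 = -4)
G(r) = -4
((3*3)*0 + G(6))² = ((3*3)*0 - 4)² = (9*0 - 4)² = (0 - 4)² = (-4)² = 16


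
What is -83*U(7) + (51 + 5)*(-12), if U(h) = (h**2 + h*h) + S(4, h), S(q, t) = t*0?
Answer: -8806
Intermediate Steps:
S(q, t) = 0
U(h) = 2*h**2 (U(h) = (h**2 + h*h) + 0 = (h**2 + h**2) + 0 = 2*h**2 + 0 = 2*h**2)
-83*U(7) + (51 + 5)*(-12) = -166*7**2 + (51 + 5)*(-12) = -166*49 + 56*(-12) = -83*98 - 672 = -8134 - 672 = -8806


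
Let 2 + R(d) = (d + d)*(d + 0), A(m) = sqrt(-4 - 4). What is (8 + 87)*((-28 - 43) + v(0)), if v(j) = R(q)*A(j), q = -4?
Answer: -6745 + 5700*I*sqrt(2) ≈ -6745.0 + 8061.0*I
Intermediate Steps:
A(m) = 2*I*sqrt(2) (A(m) = sqrt(-8) = 2*I*sqrt(2))
R(d) = -2 + 2*d**2 (R(d) = -2 + (d + d)*(d + 0) = -2 + (2*d)*d = -2 + 2*d**2)
v(j) = 60*I*sqrt(2) (v(j) = (-2 + 2*(-4)**2)*(2*I*sqrt(2)) = (-2 + 2*16)*(2*I*sqrt(2)) = (-2 + 32)*(2*I*sqrt(2)) = 30*(2*I*sqrt(2)) = 60*I*sqrt(2))
(8 + 87)*((-28 - 43) + v(0)) = (8 + 87)*((-28 - 43) + 60*I*sqrt(2)) = 95*(-71 + 60*I*sqrt(2)) = -6745 + 5700*I*sqrt(2)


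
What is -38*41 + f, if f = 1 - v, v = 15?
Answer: -1572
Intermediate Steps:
f = -14 (f = 1 - 1*15 = 1 - 15 = -14)
-38*41 + f = -38*41 - 14 = -1558 - 14 = -1572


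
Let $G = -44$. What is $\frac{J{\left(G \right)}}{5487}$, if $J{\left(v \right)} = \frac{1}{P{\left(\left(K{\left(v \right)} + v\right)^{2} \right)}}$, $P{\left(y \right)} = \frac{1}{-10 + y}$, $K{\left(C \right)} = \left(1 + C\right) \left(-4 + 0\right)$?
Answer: $\frac{5458}{1829} \approx 2.9841$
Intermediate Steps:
$K{\left(C \right)} = -4 - 4 C$ ($K{\left(C \right)} = \left(1 + C\right) \left(-4\right) = -4 - 4 C$)
$J{\left(v \right)} = -10 + \left(-4 - 3 v\right)^{2}$ ($J{\left(v \right)} = \frac{1}{\frac{1}{-10 + \left(\left(-4 - 4 v\right) + v\right)^{2}}} = \frac{1}{\frac{1}{-10 + \left(-4 - 3 v\right)^{2}}} = -10 + \left(-4 - 3 v\right)^{2}$)
$\frac{J{\left(G \right)}}{5487} = \frac{-10 + \left(4 + 3 \left(-44\right)\right)^{2}}{5487} = \left(-10 + \left(4 - 132\right)^{2}\right) \frac{1}{5487} = \left(-10 + \left(-128\right)^{2}\right) \frac{1}{5487} = \left(-10 + 16384\right) \frac{1}{5487} = 16374 \cdot \frac{1}{5487} = \frac{5458}{1829}$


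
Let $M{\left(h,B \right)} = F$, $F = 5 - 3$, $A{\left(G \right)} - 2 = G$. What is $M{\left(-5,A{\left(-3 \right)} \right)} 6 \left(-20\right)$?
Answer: $-240$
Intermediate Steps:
$A{\left(G \right)} = 2 + G$
$F = 2$ ($F = 5 - 3 = 2$)
$M{\left(h,B \right)} = 2$
$M{\left(-5,A{\left(-3 \right)} \right)} 6 \left(-20\right) = 2 \cdot 6 \left(-20\right) = 12 \left(-20\right) = -240$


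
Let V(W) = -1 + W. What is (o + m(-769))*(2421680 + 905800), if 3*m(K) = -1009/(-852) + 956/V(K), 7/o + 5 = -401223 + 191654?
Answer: -1350502759086/21217427 ≈ -63651.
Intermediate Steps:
o = -7/209574 (o = 7/(-5 + (-401223 + 191654)) = 7/(-5 - 209569) = 7/(-209574) = 7*(-1/209574) = -7/209574 ≈ -3.3401e-5)
m(K) = 1009/2556 + 956/(3*(-1 + K)) (m(K) = (-1009/(-852) + 956/(-1 + K))/3 = (-1009*(-1/852) + 956/(-1 + K))/3 = (1009/852 + 956/(-1 + K))/3 = 1009/2556 + 956/(3*(-1 + K)))
(o + m(-769))*(2421680 + 905800) = (-7/209574 + (813503 + 1009*(-769))/(2556*(-1 - 769)))*(2421680 + 905800) = (-7/209574 + (1/2556)*(813503 - 775921)/(-770))*3327480 = (-7/209574 + (1/2556)*(-1/770)*37582)*3327480 = (-7/209574 - 18791/984060)*3327480 = -219166303/11457410580*3327480 = -1350502759086/21217427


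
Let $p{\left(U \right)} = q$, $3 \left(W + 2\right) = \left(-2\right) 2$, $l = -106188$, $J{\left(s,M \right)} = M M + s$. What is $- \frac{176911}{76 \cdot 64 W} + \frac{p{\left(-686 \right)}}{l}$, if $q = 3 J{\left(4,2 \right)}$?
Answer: $\frac{4696359037}{430415360} \approx 10.911$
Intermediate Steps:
$J{\left(s,M \right)} = s + M^{2}$ ($J{\left(s,M \right)} = M^{2} + s = s + M^{2}$)
$W = - \frac{10}{3}$ ($W = -2 + \frac{\left(-2\right) 2}{3} = -2 + \frac{1}{3} \left(-4\right) = -2 - \frac{4}{3} = - \frac{10}{3} \approx -3.3333$)
$q = 24$ ($q = 3 \left(4 + 2^{2}\right) = 3 \left(4 + 4\right) = 3 \cdot 8 = 24$)
$p{\left(U \right)} = 24$
$- \frac{176911}{76 \cdot 64 W} + \frac{p{\left(-686 \right)}}{l} = - \frac{176911}{76 \cdot 64 \left(- \frac{10}{3}\right)} + \frac{24}{-106188} = - \frac{176911}{4864 \left(- \frac{10}{3}\right)} + 24 \left(- \frac{1}{106188}\right) = - \frac{176911}{- \frac{48640}{3}} - \frac{2}{8849} = \left(-176911\right) \left(- \frac{3}{48640}\right) - \frac{2}{8849} = \frac{530733}{48640} - \frac{2}{8849} = \frac{4696359037}{430415360}$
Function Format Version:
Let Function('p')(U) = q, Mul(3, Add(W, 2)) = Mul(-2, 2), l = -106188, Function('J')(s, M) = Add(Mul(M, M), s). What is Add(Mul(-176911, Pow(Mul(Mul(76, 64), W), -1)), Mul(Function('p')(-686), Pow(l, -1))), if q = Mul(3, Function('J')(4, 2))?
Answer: Rational(4696359037, 430415360) ≈ 10.911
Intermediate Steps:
Function('J')(s, M) = Add(s, Pow(M, 2)) (Function('J')(s, M) = Add(Pow(M, 2), s) = Add(s, Pow(M, 2)))
W = Rational(-10, 3) (W = Add(-2, Mul(Rational(1, 3), Mul(-2, 2))) = Add(-2, Mul(Rational(1, 3), -4)) = Add(-2, Rational(-4, 3)) = Rational(-10, 3) ≈ -3.3333)
q = 24 (q = Mul(3, Add(4, Pow(2, 2))) = Mul(3, Add(4, 4)) = Mul(3, 8) = 24)
Function('p')(U) = 24
Add(Mul(-176911, Pow(Mul(Mul(76, 64), W), -1)), Mul(Function('p')(-686), Pow(l, -1))) = Add(Mul(-176911, Pow(Mul(Mul(76, 64), Rational(-10, 3)), -1)), Mul(24, Pow(-106188, -1))) = Add(Mul(-176911, Pow(Mul(4864, Rational(-10, 3)), -1)), Mul(24, Rational(-1, 106188))) = Add(Mul(-176911, Pow(Rational(-48640, 3), -1)), Rational(-2, 8849)) = Add(Mul(-176911, Rational(-3, 48640)), Rational(-2, 8849)) = Add(Rational(530733, 48640), Rational(-2, 8849)) = Rational(4696359037, 430415360)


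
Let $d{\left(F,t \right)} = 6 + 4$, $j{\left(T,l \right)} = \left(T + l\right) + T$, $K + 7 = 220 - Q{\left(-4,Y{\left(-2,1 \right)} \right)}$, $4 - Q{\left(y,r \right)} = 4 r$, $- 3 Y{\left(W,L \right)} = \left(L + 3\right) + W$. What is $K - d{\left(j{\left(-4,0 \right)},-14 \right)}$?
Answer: $\frac{589}{3} \approx 196.33$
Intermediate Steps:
$Y{\left(W,L \right)} = -1 - \frac{L}{3} - \frac{W}{3}$ ($Y{\left(W,L \right)} = - \frac{\left(L + 3\right) + W}{3} = - \frac{\left(3 + L\right) + W}{3} = - \frac{3 + L + W}{3} = -1 - \frac{L}{3} - \frac{W}{3}$)
$Q{\left(y,r \right)} = 4 - 4 r$
$K = \frac{619}{3}$ ($K = -7 + \left(220 - \left(4 - 4 \left(-1 - \frac{1}{3} - - \frac{2}{3}\right)\right)\right) = -7 + \left(220 - \left(4 - 4 \left(-1 - \frac{1}{3} + \frac{2}{3}\right)\right)\right) = -7 + \left(220 - \left(4 - - \frac{8}{3}\right)\right) = -7 + \left(220 - \left(4 + \frac{8}{3}\right)\right) = -7 + \left(220 - \frac{20}{3}\right) = -7 + \frac{640}{3} = \frac{619}{3} \approx 206.33$)
$j{\left(T,l \right)} = l + 2 T$
$d{\left(F,t \right)} = 10$
$K - d{\left(j{\left(-4,0 \right)},-14 \right)} = \frac{619}{3} - 10 = \frac{589}{3}$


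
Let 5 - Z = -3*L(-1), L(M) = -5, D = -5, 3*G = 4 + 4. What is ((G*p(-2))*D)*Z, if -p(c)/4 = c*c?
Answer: -6400/3 ≈ -2133.3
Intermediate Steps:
G = 8/3 (G = (4 + 4)/3 = (⅓)*8 = 8/3 ≈ 2.6667)
p(c) = -4*c² (p(c) = -4*c*c = -4*c²)
Z = -10 (Z = 5 - (-3)*(-5) = 5 - 1*15 = 5 - 15 = -10)
((G*p(-2))*D)*Z = ((8*(-4*(-2)²)/3)*(-5))*(-10) = ((8*(-4*4)/3)*(-5))*(-10) = (((8/3)*(-16))*(-5))*(-10) = -128/3*(-5)*(-10) = (640/3)*(-10) = -6400/3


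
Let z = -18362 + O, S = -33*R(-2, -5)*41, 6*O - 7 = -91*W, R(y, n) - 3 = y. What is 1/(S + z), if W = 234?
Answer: -6/139577 ≈ -4.2987e-5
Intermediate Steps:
R(y, n) = 3 + y
O = -21287/6 (O = 7/6 + (-91*234)/6 = 7/6 + (1/6)*(-21294) = 7/6 - 3549 = -21287/6 ≈ -3547.8)
S = -1353 (S = -33*(3 - 2)*41 = -33*1*41 = -33*41 = -1353)
z = -131459/6 (z = -18362 - 21287/6 = -131459/6 ≈ -21910.)
1/(S + z) = 1/(-1353 - 131459/6) = 1/(-139577/6) = -6/139577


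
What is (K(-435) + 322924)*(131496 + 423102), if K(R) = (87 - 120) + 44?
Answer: 179099105130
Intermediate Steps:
K(R) = 11 (K(R) = -33 + 44 = 11)
(K(-435) + 322924)*(131496 + 423102) = (11 + 322924)*(131496 + 423102) = 322935*554598 = 179099105130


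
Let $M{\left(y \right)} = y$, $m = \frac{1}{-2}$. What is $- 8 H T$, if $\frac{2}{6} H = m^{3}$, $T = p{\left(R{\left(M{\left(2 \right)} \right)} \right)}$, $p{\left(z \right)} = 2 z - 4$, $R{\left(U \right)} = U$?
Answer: $0$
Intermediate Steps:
$m = - \frac{1}{2} \approx -0.5$
$p{\left(z \right)} = -4 + 2 z$
$T = 0$ ($T = -4 + 2 \cdot 2 = -4 + 4 = 0$)
$H = - \frac{3}{8}$ ($H = 3 \left(- \frac{1}{2}\right)^{3} = 3 \left(- \frac{1}{8}\right) = - \frac{3}{8} \approx -0.375$)
$- 8 H T = \left(-8\right) \left(- \frac{3}{8}\right) 0 = 3 \cdot 0 = 0$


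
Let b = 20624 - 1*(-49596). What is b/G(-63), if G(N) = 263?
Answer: 70220/263 ≈ 267.00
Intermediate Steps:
b = 70220 (b = 20624 + 49596 = 70220)
b/G(-63) = 70220/263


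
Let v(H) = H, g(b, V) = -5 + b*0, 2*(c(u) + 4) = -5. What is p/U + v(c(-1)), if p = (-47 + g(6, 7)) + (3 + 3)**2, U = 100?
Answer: -333/50 ≈ -6.6600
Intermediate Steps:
c(u) = -13/2 (c(u) = -4 + (1/2)*(-5) = -4 - 5/2 = -13/2)
g(b, V) = -5 (g(b, V) = -5 + 0 = -5)
p = -16 (p = (-47 - 5) + (3 + 3)**2 = -52 + 6**2 = -52 + 36 = -16)
p/U + v(c(-1)) = -16/100 - 13/2 = -16*1/100 - 13/2 = -4/25 - 13/2 = -333/50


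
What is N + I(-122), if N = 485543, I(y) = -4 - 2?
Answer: 485537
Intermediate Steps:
I(y) = -6
N + I(-122) = 485543 - 6 = 485537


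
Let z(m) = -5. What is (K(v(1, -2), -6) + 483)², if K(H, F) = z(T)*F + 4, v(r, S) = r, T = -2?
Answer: 267289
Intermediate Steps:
K(H, F) = 4 - 5*F (K(H, F) = -5*F + 4 = 4 - 5*F)
(K(v(1, -2), -6) + 483)² = ((4 - 5*(-6)) + 483)² = ((4 + 30) + 483)² = (34 + 483)² = 517² = 267289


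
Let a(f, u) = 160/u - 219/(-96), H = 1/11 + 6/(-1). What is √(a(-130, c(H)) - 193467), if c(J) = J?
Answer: I*√2092807262/104 ≈ 439.88*I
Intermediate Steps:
H = -65/11 (H = 1*(1/11) + 6*(-1) = 1/11 - 6 = -65/11 ≈ -5.9091)
a(f, u) = 73/32 + 160/u (a(f, u) = 160/u - 219*(-1/96) = 160/u + 73/32 = 73/32 + 160/u)
√(a(-130, c(H)) - 193467) = √((73/32 + 160/(-65/11)) - 193467) = √((73/32 + 160*(-11/65)) - 193467) = √((73/32 - 352/13) - 193467) = √(-10315/416 - 193467) = √(-80492587/416) = I*√2092807262/104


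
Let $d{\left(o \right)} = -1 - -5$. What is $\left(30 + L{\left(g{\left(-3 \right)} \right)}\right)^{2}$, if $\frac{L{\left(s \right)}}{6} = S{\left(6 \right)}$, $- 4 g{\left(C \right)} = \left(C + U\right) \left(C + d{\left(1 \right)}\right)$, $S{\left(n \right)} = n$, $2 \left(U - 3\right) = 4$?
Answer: $4356$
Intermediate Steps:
$U = 5$ ($U = 3 + \frac{1}{2} \cdot 4 = 3 + 2 = 5$)
$d{\left(o \right)} = 4$ ($d{\left(o \right)} = -1 + 5 = 4$)
$g{\left(C \right)} = - \frac{\left(4 + C\right) \left(5 + C\right)}{4}$ ($g{\left(C \right)} = - \frac{\left(C + 5\right) \left(C + 4\right)}{4} = - \frac{\left(5 + C\right) \left(4 + C\right)}{4} = - \frac{\left(4 + C\right) \left(5 + C\right)}{4}$)
$L{\left(s \right)} = 36$ ($L{\left(s \right)} = 6 \cdot 6 = 36$)
$\left(30 + L{\left(g{\left(-3 \right)} \right)}\right)^{2} = \left(30 + 36\right)^{2} = 66^{2} = 4356$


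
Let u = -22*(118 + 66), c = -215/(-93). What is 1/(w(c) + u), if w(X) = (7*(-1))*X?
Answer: -93/377969 ≈ -0.00024605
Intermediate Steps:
c = 215/93 (c = -215*(-1/93) = 215/93 ≈ 2.3118)
w(X) = -7*X
u = -4048 (u = -22*184 = -4048)
1/(w(c) + u) = 1/(-7*215/93 - 4048) = 1/(-1505/93 - 4048) = 1/(-377969/93) = -93/377969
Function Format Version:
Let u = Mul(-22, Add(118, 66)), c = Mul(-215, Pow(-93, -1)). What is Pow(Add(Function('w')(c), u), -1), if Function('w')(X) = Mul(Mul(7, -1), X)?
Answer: Rational(-93, 377969) ≈ -0.00024605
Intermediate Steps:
c = Rational(215, 93) (c = Mul(-215, Rational(-1, 93)) = Rational(215, 93) ≈ 2.3118)
Function('w')(X) = Mul(-7, X)
u = -4048 (u = Mul(-22, 184) = -4048)
Pow(Add(Function('w')(c), u), -1) = Pow(Add(Mul(-7, Rational(215, 93)), -4048), -1) = Pow(Add(Rational(-1505, 93), -4048), -1) = Pow(Rational(-377969, 93), -1) = Rational(-93, 377969)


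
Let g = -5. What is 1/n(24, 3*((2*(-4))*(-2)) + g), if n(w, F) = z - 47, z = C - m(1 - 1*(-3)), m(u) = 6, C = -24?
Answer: -1/77 ≈ -0.012987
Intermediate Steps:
z = -30 (z = -24 - 1*6 = -24 - 6 = -30)
n(w, F) = -77 (n(w, F) = -30 - 47 = -77)
1/n(24, 3*((2*(-4))*(-2)) + g) = 1/(-77) = -1/77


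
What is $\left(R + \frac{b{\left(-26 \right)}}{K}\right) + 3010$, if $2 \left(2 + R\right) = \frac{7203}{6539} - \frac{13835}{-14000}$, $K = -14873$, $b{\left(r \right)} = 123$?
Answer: $\frac{1638797957187149}{544625463200} \approx 3009.0$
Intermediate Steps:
$R = - \frac{34974987}{36618400}$ ($R = -2 + \frac{\frac{7203}{6539} - \frac{13835}{-14000}}{2} = -2 + \frac{7203 \cdot \frac{1}{6539} - - \frac{2767}{2800}}{2} = -2 + \frac{\frac{7203}{6539} + \frac{2767}{2800}}{2} = -2 + \frac{1}{2} \cdot \frac{38261813}{18309200} = -2 + \frac{38261813}{36618400} = - \frac{34974987}{36618400} \approx -0.95512$)
$\left(R + \frac{b{\left(-26 \right)}}{K}\right) + 3010 = \left(- \frac{34974987}{36618400} + \frac{123}{-14873}\right) + 3010 = \left(- \frac{34974987}{36618400} + 123 \left(- \frac{1}{14873}\right)\right) + 3010 = \left(- \frac{34974987}{36618400} - \frac{123}{14873}\right) + 3010 = - \frac{524687044851}{544625463200} + 3010 = \frac{1638797957187149}{544625463200}$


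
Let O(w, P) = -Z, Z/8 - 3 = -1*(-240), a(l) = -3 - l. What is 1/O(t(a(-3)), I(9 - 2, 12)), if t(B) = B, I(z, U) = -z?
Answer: -1/1944 ≈ -0.00051440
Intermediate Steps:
Z = 1944 (Z = 24 + 8*(-1*(-240)) = 24 + 8*240 = 24 + 1920 = 1944)
O(w, P) = -1944 (O(w, P) = -1*1944 = -1944)
1/O(t(a(-3)), I(9 - 2, 12)) = 1/(-1944) = -1/1944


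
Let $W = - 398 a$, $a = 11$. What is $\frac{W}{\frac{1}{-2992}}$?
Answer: $13098976$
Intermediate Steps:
$W = -4378$ ($W = \left(-398\right) 11 = -4378$)
$\frac{W}{\frac{1}{-2992}} = - \frac{4378}{\frac{1}{-2992}} = - \frac{4378}{- \frac{1}{2992}} = \left(-4378\right) \left(-2992\right) = 13098976$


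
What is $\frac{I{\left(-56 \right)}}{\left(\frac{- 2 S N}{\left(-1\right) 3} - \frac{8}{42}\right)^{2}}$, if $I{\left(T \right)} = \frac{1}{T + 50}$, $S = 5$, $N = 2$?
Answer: $- \frac{147}{36992} \approx -0.0039738$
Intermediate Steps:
$I{\left(T \right)} = \frac{1}{50 + T}$
$\frac{I{\left(-56 \right)}}{\left(\frac{- 2 S N}{\left(-1\right) 3} - \frac{8}{42}\right)^{2}} = \frac{1}{\left(50 - 56\right) \left(\frac{\left(-2\right) 5 \cdot 2}{\left(-1\right) 3} - \frac{8}{42}\right)^{2}} = \frac{1}{\left(-6\right) \left(\frac{\left(-10\right) 2}{-3} - \frac{4}{21}\right)^{2}} = - \frac{1}{6 \left(\left(-20\right) \left(- \frac{1}{3}\right) - \frac{4}{21}\right)^{2}} = - \frac{1}{6 \left(\frac{20}{3} - \frac{4}{21}\right)^{2}} = - \frac{1}{6 \left(\frac{136}{21}\right)^{2}} = - \frac{1}{6 \cdot \frac{18496}{441}} = \left(- \frac{1}{6}\right) \frac{441}{18496} = - \frac{147}{36992}$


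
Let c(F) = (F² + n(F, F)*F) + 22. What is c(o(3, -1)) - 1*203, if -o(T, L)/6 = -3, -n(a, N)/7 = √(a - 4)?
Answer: 143 - 126*√14 ≈ -328.45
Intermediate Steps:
n(a, N) = -7*√(-4 + a) (n(a, N) = -7*√(a - 4) = -7*√(-4 + a))
o(T, L) = 18 (o(T, L) = -6*(-3) = 18)
c(F) = 22 + F² - 7*F*√(-4 + F) (c(F) = (F² + (-7*√(-4 + F))*F) + 22 = (F² - 7*F*√(-4 + F)) + 22 = 22 + F² - 7*F*√(-4 + F))
c(o(3, -1)) - 1*203 = (22 + 18² - 7*18*√(-4 + 18)) - 1*203 = (22 + 324 - 7*18*√14) - 203 = (22 + 324 - 126*√14) - 203 = (346 - 126*√14) - 203 = 143 - 126*√14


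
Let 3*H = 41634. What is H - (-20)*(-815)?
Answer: -2422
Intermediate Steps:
H = 13878 (H = (1/3)*41634 = 13878)
H - (-20)*(-815) = 13878 - (-20)*(-815) = 13878 - 1*16300 = 13878 - 16300 = -2422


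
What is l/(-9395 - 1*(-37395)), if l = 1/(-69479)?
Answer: -1/1945412000 ≈ -5.1403e-10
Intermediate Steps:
l = -1/69479 ≈ -1.4393e-5
l/(-9395 - 1*(-37395)) = -1/(69479*(-9395 - 1*(-37395))) = -1/(69479*(-9395 + 37395)) = -1/69479/28000 = -1/69479*1/28000 = -1/1945412000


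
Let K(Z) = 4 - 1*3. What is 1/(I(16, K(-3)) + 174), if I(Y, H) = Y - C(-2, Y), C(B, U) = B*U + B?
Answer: 1/224 ≈ 0.0044643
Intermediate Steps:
K(Z) = 1 (K(Z) = 4 - 3 = 1)
C(B, U) = B + B*U
I(Y, H) = 2 + 3*Y (I(Y, H) = Y - (-2)*(1 + Y) = Y - (-2 - 2*Y) = Y + (2 + 2*Y) = 2 + 3*Y)
1/(I(16, K(-3)) + 174) = 1/((2 + 3*16) + 174) = 1/((2 + 48) + 174) = 1/(50 + 174) = 1/224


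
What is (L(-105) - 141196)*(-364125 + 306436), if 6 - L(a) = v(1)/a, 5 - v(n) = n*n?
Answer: 855236309794/105 ≈ 8.1451e+9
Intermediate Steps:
v(n) = 5 - n**2 (v(n) = 5 - n*n = 5 - n**2)
L(a) = 6 - 4/a (L(a) = 6 - (5 - 1*1**2)/a = 6 - (5 - 1*1)/a = 6 - (5 - 1)/a = 6 - 4/a)
(L(-105) - 141196)*(-364125 + 306436) = ((6 - 4/(-105)) - 141196)*(-364125 + 306436) = ((6 - 4*(-1/105)) - 141196)*(-57689) = ((6 + 4/105) - 141196)*(-57689) = (634/105 - 141196)*(-57689) = -14824946/105*(-57689) = 855236309794/105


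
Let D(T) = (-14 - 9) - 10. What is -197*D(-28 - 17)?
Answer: 6501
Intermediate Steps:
D(T) = -33 (D(T) = -23 - 10 = -33)
-197*D(-28 - 17) = -197*(-33) = 6501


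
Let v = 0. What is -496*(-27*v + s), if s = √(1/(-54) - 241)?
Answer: -248*I*√78090/9 ≈ -7700.3*I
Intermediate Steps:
s = I*√78090/18 (s = √(-1/54 - 241) = √(-13015/54) = I*√78090/18 ≈ 15.525*I)
-496*(-27*v + s) = -496*(-27*0 + I*√78090/18) = -496*(0 + I*√78090/18) = -248*I*√78090/9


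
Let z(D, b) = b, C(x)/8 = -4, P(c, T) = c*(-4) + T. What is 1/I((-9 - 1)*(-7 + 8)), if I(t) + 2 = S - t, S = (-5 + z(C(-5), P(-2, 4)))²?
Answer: 1/57 ≈ 0.017544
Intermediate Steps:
P(c, T) = T - 4*c (P(c, T) = -4*c + T = T - 4*c)
C(x) = -32 (C(x) = 8*(-4) = -32)
S = 49 (S = (-5 + (4 - 4*(-2)))² = (-5 + (4 + 8))² = (-5 + 12)² = 7² = 49)
I(t) = 47 - t (I(t) = -2 + (49 - t) = 47 - t)
1/I((-9 - 1)*(-7 + 8)) = 1/(47 - (-9 - 1)*(-7 + 8)) = 1/(47 - (-10)) = 1/(47 - 1*(-10)) = 1/(47 + 10) = 1/57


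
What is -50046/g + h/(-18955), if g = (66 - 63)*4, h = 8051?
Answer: -158119757/37910 ≈ -4170.9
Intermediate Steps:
g = 12 (g = 3*4 = 12)
-50046/g + h/(-18955) = -50046/12 + 8051/(-18955) = -50046*1/12 + 8051*(-1/18955) = -8341/2 - 8051/18955 = -158119757/37910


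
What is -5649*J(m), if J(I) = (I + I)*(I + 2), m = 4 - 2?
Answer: -90384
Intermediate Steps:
m = 2
J(I) = 2*I*(2 + I) (J(I) = (2*I)*(2 + I) = 2*I*(2 + I))
-5649*J(m) = -11298*2*(2 + 2) = -11298*2*4 = -5649*16 = -90384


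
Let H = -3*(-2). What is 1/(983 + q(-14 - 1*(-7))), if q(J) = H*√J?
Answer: 983/966541 - 6*I*√7/966541 ≈ 0.001017 - 1.6424e-5*I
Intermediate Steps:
H = 6
q(J) = 6*√J
1/(983 + q(-14 - 1*(-7))) = 1/(983 + 6*√(-14 - 1*(-7))) = 1/(983 + 6*√(-14 + 7)) = 1/(983 + 6*√(-7)) = 1/(983 + 6*(I*√7)) = 1/(983 + 6*I*√7)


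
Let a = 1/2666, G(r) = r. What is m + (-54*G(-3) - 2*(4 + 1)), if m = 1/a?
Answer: 2818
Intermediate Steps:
a = 1/2666 ≈ 0.00037509
m = 2666 (m = 1/(1/2666) = 2666)
m + (-54*G(-3) - 2*(4 + 1)) = 2666 + (-54*(-3) - 2*(4 + 1)) = 2666 + (162 - 2*5) = 2666 + (162 - 10) = 2666 + 152 = 2818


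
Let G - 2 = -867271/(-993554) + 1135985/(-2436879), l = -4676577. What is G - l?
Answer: 11322797868079404833/2421170877966 ≈ 4.6766e+6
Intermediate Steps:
G = 5827113802451/2421170877966 (G = 2 + (-867271/(-993554) + 1135985/(-2436879)) = 2 + (-867271*(-1/993554) + 1135985*(-1/2436879)) = 2 + (867271/993554 - 1135985/2436879) = 2 + 984772046519/2421170877966 = 5827113802451/2421170877966 ≈ 2.4067)
G - l = 5827113802451/2421170877966 - 1*(-4676577) = 5827113802451/2421170877966 + 4676577 = 11322797868079404833/2421170877966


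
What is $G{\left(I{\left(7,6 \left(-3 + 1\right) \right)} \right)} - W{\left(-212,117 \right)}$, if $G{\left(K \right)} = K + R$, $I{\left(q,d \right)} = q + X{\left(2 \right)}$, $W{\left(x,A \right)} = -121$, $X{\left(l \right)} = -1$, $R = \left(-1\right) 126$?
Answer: $1$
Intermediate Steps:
$R = -126$
$I{\left(q,d \right)} = -1 + q$ ($I{\left(q,d \right)} = q - 1 = -1 + q$)
$G{\left(K \right)} = -126 + K$ ($G{\left(K \right)} = K - 126 = -126 + K$)
$G{\left(I{\left(7,6 \left(-3 + 1\right) \right)} \right)} - W{\left(-212,117 \right)} = \left(-126 + \left(-1 + 7\right)\right) - -121 = \left(-126 + 6\right) + 121 = -120 + 121 = 1$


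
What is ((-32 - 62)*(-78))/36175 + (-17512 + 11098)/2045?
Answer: -43406502/14795575 ≈ -2.9338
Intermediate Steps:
((-32 - 62)*(-78))/36175 + (-17512 + 11098)/2045 = -94*(-78)*(1/36175) - 6414*1/2045 = 7332*(1/36175) - 6414/2045 = 7332/36175 - 6414/2045 = -43406502/14795575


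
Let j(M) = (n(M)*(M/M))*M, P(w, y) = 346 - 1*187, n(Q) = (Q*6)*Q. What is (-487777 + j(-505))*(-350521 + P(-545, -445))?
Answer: 270904637746774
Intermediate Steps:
n(Q) = 6*Q² (n(Q) = (6*Q)*Q = 6*Q²)
P(w, y) = 159 (P(w, y) = 346 - 187 = 159)
j(M) = 6*M³ (j(M) = ((6*M²)*(M/M))*M = ((6*M²)*1)*M = (6*M²)*M = 6*M³)
(-487777 + j(-505))*(-350521 + P(-545, -445)) = (-487777 + 6*(-505)³)*(-350521 + 159) = (-487777 + 6*(-128787625))*(-350362) = (-487777 - 772725750)*(-350362) = -773213527*(-350362) = 270904637746774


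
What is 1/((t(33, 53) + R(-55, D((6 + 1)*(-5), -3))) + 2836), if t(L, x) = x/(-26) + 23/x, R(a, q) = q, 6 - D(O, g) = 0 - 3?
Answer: 1378/3918199 ≈ 0.00035169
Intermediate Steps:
D(O, g) = 9 (D(O, g) = 6 - (0 - 3) = 6 - 1*(-3) = 6 + 3 = 9)
t(L, x) = 23/x - x/26 (t(L, x) = x*(-1/26) + 23/x = -x/26 + 23/x = 23/x - x/26)
1/((t(33, 53) + R(-55, D((6 + 1)*(-5), -3))) + 2836) = 1/(((23/53 - 1/26*53) + 9) + 2836) = 1/(((23*(1/53) - 53/26) + 9) + 2836) = 1/(((23/53 - 53/26) + 9) + 2836) = 1/((-2211/1378 + 9) + 2836) = 1/(10191/1378 + 2836) = 1/(3918199/1378) = 1378/3918199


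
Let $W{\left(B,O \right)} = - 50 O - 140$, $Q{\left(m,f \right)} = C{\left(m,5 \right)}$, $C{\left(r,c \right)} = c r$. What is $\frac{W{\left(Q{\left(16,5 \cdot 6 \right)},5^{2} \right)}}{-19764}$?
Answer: $\frac{695}{9882} \approx 0.07033$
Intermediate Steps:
$Q{\left(m,f \right)} = 5 m$
$W{\left(B,O \right)} = -140 - 50 O$
$\frac{W{\left(Q{\left(16,5 \cdot 6 \right)},5^{2} \right)}}{-19764} = \frac{-140 - 50 \cdot 5^{2}}{-19764} = \left(-140 - 1250\right) \left(- \frac{1}{19764}\right) = \left(-1390\right) \left(- \frac{1}{19764}\right) = \frac{695}{9882}$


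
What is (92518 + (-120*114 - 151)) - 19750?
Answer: 58937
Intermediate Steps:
(92518 + (-120*114 - 151)) - 19750 = (92518 + (-13680 - 151)) - 19750 = (92518 - 13831) - 19750 = 78687 - 19750 = 58937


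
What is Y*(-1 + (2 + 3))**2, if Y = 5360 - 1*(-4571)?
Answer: 158896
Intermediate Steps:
Y = 9931 (Y = 5360 + 4571 = 9931)
Y*(-1 + (2 + 3))**2 = 9931*(-1 + (2 + 3))**2 = 9931*(-1 + 5)**2 = 9931*4**2 = 9931*16 = 158896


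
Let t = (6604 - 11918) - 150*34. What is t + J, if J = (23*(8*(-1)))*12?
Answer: -12622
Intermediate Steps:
J = -2208 (J = (23*(-8))*12 = -184*12 = -2208)
t = -10414 (t = -5314 - 5100 = -10414)
t + J = -10414 - 2208 = -12622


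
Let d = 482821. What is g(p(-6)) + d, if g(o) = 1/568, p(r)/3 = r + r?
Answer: 274242329/568 ≈ 4.8282e+5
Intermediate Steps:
p(r) = 6*r (p(r) = 3*(r + r) = 3*(2*r) = 6*r)
g(o) = 1/568
g(p(-6)) + d = 1/568 + 482821 = 274242329/568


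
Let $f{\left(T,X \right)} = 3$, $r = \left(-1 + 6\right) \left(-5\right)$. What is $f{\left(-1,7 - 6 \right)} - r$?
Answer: $28$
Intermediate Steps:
$r = -25$ ($r = 5 \left(-5\right) = -25$)
$f{\left(-1,7 - 6 \right)} - r = 3 - -25 = 3 + 25 = 28$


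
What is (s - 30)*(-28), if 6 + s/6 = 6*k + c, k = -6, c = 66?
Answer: -3192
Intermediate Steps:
s = 144 (s = -36 + 6*(6*(-6) + 66) = -36 + 6*(-36 + 66) = -36 + 6*30 = -36 + 180 = 144)
(s - 30)*(-28) = (144 - 30)*(-28) = 114*(-28) = -3192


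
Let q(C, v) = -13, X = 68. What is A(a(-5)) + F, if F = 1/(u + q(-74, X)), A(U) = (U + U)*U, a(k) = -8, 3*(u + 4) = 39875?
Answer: 5097475/39824 ≈ 128.00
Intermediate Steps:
u = 39863/3 (u = -4 + (1/3)*39875 = -4 + 39875/3 = 39863/3 ≈ 13288.)
A(U) = 2*U**2 (A(U) = (2*U)*U = 2*U**2)
F = 3/39824 (F = 1/(39863/3 - 13) = 1/(39824/3) = 3/39824 ≈ 7.5331e-5)
A(a(-5)) + F = 2*(-8)**2 + 3/39824 = 2*64 + 3/39824 = 128 + 3/39824 = 5097475/39824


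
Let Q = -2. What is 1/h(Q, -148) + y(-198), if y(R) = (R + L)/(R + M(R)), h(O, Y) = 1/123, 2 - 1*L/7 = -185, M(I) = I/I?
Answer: 23120/197 ≈ 117.36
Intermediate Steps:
M(I) = 1
L = 1309 (L = 14 - 7*(-185) = 14 + 1295 = 1309)
h(O, Y) = 1/123
y(R) = (1309 + R)/(1 + R) (y(R) = (R + 1309)/(R + 1) = (1309 + R)/(1 + R))
1/h(Q, -148) + y(-198) = 1/(1/123) + (1309 - 198)/(1 - 198) = 123 + 1111/(-197) = 123 - 1/197*1111 = 123 - 1111/197 = 23120/197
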